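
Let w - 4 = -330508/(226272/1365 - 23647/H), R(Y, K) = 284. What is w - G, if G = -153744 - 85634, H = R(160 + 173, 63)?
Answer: 2509350679082/10661031 ≈ 2.3538e+5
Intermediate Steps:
H = 284
w = -42665599636/10661031 (w = 4 - 330508/(226272/1365 - 23647/284) = 4 - 330508/(226272*(1/1365) - 23647*1/284) = 4 - 330508/(75424/455 - 23647/284) = 4 - 330508/10661031/129220 = 4 - 330508*129220/10661031 = 4 - 42708243760/10661031 = -42665599636/10661031 ≈ -4002.0)
G = -239378
w - G = -42665599636/10661031 - 1*(-239378) = -42665599636/10661031 + 239378 = 2509350679082/10661031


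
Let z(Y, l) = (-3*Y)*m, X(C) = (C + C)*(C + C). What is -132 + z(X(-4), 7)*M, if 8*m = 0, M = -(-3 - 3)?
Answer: -132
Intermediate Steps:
M = 6 (M = -1*(-6) = 6)
X(C) = 4*C**2 (X(C) = (2*C)*(2*C) = 4*C**2)
m = 0 (m = (1/8)*0 = 0)
z(Y, l) = 0 (z(Y, l) = -3*Y*0 = 0)
-132 + z(X(-4), 7)*M = -132 + 0*6 = -132 + 0 = -132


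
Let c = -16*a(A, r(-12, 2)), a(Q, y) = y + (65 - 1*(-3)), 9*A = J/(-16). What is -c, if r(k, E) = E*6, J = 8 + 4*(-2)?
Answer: 1280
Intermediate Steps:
J = 0 (J = 8 - 8 = 0)
r(k, E) = 6*E
A = 0 (A = (0/(-16))/9 = (0*(-1/16))/9 = (1/9)*0 = 0)
a(Q, y) = 68 + y (a(Q, y) = y + (65 + 3) = y + 68 = 68 + y)
c = -1280 (c = -16*(68 + 6*2) = -16*(68 + 12) = -16*80 = -1280)
-c = -1*(-1280) = 1280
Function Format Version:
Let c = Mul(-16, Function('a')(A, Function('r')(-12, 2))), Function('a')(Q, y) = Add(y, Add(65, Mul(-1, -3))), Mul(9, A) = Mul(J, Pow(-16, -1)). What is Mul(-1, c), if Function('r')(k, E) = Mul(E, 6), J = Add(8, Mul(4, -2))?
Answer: 1280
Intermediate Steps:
J = 0 (J = Add(8, -8) = 0)
Function('r')(k, E) = Mul(6, E)
A = 0 (A = Mul(Rational(1, 9), Mul(0, Pow(-16, -1))) = Mul(Rational(1, 9), Mul(0, Rational(-1, 16))) = Mul(Rational(1, 9), 0) = 0)
Function('a')(Q, y) = Add(68, y) (Function('a')(Q, y) = Add(y, Add(65, 3)) = Add(y, 68) = Add(68, y))
c = -1280 (c = Mul(-16, Add(68, Mul(6, 2))) = Mul(-16, Add(68, 12)) = Mul(-16, 80) = -1280)
Mul(-1, c) = Mul(-1, -1280) = 1280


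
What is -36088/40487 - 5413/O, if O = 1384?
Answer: -269101923/56034008 ≈ -4.8025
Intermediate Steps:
-36088/40487 - 5413/O = -36088/40487 - 5413/1384 = -269101923/56034008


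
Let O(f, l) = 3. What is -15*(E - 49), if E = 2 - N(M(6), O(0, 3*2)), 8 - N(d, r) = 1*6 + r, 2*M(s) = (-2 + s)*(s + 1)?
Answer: 690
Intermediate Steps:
M(s) = (1 + s)*(-2 + s)/2 (M(s) = ((-2 + s)*(s + 1))/2 = ((-2 + s)*(1 + s))/2 = ((1 + s)*(-2 + s))/2 = (1 + s)*(-2 + s)/2)
N(d, r) = 2 - r (N(d, r) = 8 - (1*6 + r) = 8 - (6 + r) = 8 + (-6 - r) = 2 - r)
E = 3 (E = 2 - (2 - 1*3) = 2 - (2 - 3) = 2 - 1*(-1) = 2 + 1 = 3)
-15*(E - 49) = -15*(3 - 49) = -15*(-46) = 690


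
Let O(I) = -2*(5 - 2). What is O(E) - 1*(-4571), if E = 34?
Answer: 4565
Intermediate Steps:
O(I) = -6 (O(I) = -2*3 = -6)
O(E) - 1*(-4571) = -6 - 1*(-4571) = -6 + 4571 = 4565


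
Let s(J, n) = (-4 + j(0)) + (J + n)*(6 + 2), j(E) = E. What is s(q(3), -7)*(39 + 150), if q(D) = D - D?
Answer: -11340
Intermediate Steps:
q(D) = 0
s(J, n) = -4 + 8*J + 8*n (s(J, n) = (-4 + 0) + (J + n)*(6 + 2) = -4 + (J + n)*8 = -4 + (8*J + 8*n) = -4 + 8*J + 8*n)
s(q(3), -7)*(39 + 150) = (-4 + 8*0 + 8*(-7))*(39 + 150) = (-4 + 0 - 56)*189 = -60*189 = -11340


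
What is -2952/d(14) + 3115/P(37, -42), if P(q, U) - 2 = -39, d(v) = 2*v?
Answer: -49111/259 ≈ -189.62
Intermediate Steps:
P(q, U) = -37 (P(q, U) = 2 - 39 = -37)
-2952/d(14) + 3115/P(37, -42) = -2952/(2*14) + 3115/(-37) = -2952/28 + 3115*(-1/37) = -2952*1/28 - 3115/37 = -738/7 - 3115/37 = -49111/259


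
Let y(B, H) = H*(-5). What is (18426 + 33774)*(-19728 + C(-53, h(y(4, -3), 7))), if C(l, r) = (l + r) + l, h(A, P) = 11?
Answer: -1034760600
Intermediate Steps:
y(B, H) = -5*H
C(l, r) = r + 2*l
(18426 + 33774)*(-19728 + C(-53, h(y(4, -3), 7))) = (18426 + 33774)*(-19728 + (11 + 2*(-53))) = 52200*(-19728 + (11 - 106)) = 52200*(-19728 - 95) = 52200*(-19823) = -1034760600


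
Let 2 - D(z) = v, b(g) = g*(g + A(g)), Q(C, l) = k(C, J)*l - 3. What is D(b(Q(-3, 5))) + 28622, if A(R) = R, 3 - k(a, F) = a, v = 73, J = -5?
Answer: 28551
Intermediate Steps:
k(a, F) = 3 - a
Q(C, l) = -3 + l*(3 - C) (Q(C, l) = (3 - C)*l - 3 = l*(3 - C) - 3 = -3 + l*(3 - C))
b(g) = 2*g**2 (b(g) = g*(g + g) = g*(2*g) = 2*g**2)
D(z) = -71 (D(z) = 2 - 1*73 = 2 - 73 = -71)
D(b(Q(-3, 5))) + 28622 = -71 + 28622 = 28551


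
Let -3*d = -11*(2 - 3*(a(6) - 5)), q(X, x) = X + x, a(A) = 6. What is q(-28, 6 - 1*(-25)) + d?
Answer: -2/3 ≈ -0.66667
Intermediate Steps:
d = -11/3 (d = -(-11)*(2 - 3*(6 - 5))/3 = -(-11)*(2 - 3*1)/3 = -(-11)*(2 - 3)/3 = -(-11)*(-1)/3 = -1/3*11 = -11/3 ≈ -3.6667)
q(-28, 6 - 1*(-25)) + d = (-28 + (6 - 1*(-25))) - 11/3 = (-28 + (6 + 25)) - 11/3 = (-28 + 31) - 11/3 = 3 - 11/3 = -2/3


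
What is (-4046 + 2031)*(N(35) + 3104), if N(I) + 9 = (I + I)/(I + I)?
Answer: -6238440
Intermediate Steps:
N(I) = -8 (N(I) = -9 + (I + I)/(I + I) = -9 + (2*I)/((2*I)) = -9 + (2*I)*(1/(2*I)) = -9 + 1 = -8)
(-4046 + 2031)*(N(35) + 3104) = (-4046 + 2031)*(-8 + 3104) = -2015*3096 = -6238440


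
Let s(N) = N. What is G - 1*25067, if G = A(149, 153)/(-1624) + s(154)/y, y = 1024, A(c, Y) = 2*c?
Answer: -2605367153/103936 ≈ -25067.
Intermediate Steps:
G = -3441/103936 (G = (2*149)/(-1624) + 154/1024 = 298*(-1/1624) + 154*(1/1024) = -149/812 + 77/512 = -3441/103936 ≈ -0.033107)
G - 1*25067 = -3441/103936 - 1*25067 = -3441/103936 - 25067 = -2605367153/103936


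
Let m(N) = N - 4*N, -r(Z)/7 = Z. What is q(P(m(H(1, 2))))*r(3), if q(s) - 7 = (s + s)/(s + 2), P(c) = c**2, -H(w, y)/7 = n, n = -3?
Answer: -750435/3971 ≈ -188.98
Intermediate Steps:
r(Z) = -7*Z
H(w, y) = 21 (H(w, y) = -7*(-3) = 21)
m(N) = -3*N
q(s) = 7 + 2*s/(2 + s) (q(s) = 7 + (s + s)/(s + 2) = 7 + (2*s)/(2 + s) = 7 + 2*s/(2 + s))
q(P(m(H(1, 2))))*r(3) = ((14 + 9*(-3*21)**2)/(2 + (-3*21)**2))*(-7*3) = ((14 + 9*(-63)**2)/(2 + (-63)**2))*(-21) = ((14 + 9*3969)/(2 + 3969))*(-21) = ((14 + 35721)/3971)*(-21) = ((1/3971)*35735)*(-21) = (35735/3971)*(-21) = -750435/3971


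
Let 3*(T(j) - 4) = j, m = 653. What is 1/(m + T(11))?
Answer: 3/1982 ≈ 0.0015136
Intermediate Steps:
T(j) = 4 + j/3
1/(m + T(11)) = 1/(653 + (4 + (⅓)*11)) = 1/(653 + (4 + 11/3)) = 1/(653 + 23/3) = 1/(1982/3) = 3/1982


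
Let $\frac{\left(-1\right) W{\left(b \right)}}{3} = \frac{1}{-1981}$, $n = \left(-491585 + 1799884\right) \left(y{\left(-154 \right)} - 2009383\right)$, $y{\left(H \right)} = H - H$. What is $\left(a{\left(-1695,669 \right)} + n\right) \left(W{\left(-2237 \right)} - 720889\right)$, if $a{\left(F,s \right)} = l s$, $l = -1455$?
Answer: $\frac{3754246350393234620672}{1981} \approx 1.8951 \cdot 10^{18}$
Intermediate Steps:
$y{\left(H \right)} = 0$
$a{\left(F,s \right)} = - 1455 s$
$n = -2628873769517$ ($n = \left(-491585 + 1799884\right) \left(0 - 2009383\right) = 1308299 \left(-2009383\right) = -2628873769517$)
$W{\left(b \right)} = \frac{3}{1981}$ ($W{\left(b \right)} = - \frac{3}{-1981} = \left(-3\right) \left(- \frac{1}{1981}\right) = \frac{3}{1981}$)
$\left(a{\left(-1695,669 \right)} + n\right) \left(W{\left(-2237 \right)} - 720889\right) = \left(\left(-1455\right) 669 - 2628873769517\right) \left(\frac{3}{1981} - 720889\right) = \left(-973395 - 2628873769517\right) \left(- \frac{1428081106}{1981}\right) = \left(-2628874742912\right) \left(- \frac{1428081106}{1981}\right) = \frac{3754246350393234620672}{1981}$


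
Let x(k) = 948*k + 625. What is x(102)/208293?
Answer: 97321/208293 ≈ 0.46723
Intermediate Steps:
x(k) = 625 + 948*k
x(102)/208293 = (625 + 948*102)/208293 = (625 + 96696)*(1/208293) = 97321*(1/208293) = 97321/208293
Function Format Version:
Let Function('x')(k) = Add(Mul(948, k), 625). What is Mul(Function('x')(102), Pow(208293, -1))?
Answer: Rational(97321, 208293) ≈ 0.46723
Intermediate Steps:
Function('x')(k) = Add(625, Mul(948, k))
Mul(Function('x')(102), Pow(208293, -1)) = Mul(Add(625, Mul(948, 102)), Pow(208293, -1)) = Mul(Add(625, 96696), Rational(1, 208293)) = Mul(97321, Rational(1, 208293)) = Rational(97321, 208293)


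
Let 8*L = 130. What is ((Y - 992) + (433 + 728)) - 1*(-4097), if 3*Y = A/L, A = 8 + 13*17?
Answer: 832786/195 ≈ 4270.7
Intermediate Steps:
A = 229 (A = 8 + 221 = 229)
L = 65/4 (L = (⅛)*130 = 65/4 ≈ 16.250)
Y = 916/195 (Y = (229/(65/4))/3 = (229*(4/65))/3 = (⅓)*(916/65) = 916/195 ≈ 4.6974)
((Y - 992) + (433 + 728)) - 1*(-4097) = ((916/195 - 992) + (433 + 728)) - 1*(-4097) = (-192524/195 + 1161) + 4097 = 33871/195 + 4097 = 832786/195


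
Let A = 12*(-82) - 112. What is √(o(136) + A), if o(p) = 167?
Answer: I*√929 ≈ 30.479*I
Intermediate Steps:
A = -1096 (A = -984 - 112 = -1096)
√(o(136) + A) = √(167 - 1096) = √(-929) = I*√929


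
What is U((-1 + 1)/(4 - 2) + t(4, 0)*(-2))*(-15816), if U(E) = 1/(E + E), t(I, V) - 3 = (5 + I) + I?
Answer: 1977/8 ≈ 247.13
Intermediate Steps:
t(I, V) = 8 + 2*I (t(I, V) = 3 + ((5 + I) + I) = 3 + (5 + 2*I) = 8 + 2*I)
U(E) = 1/(2*E)
U((-1 + 1)/(4 - 2) + t(4, 0)*(-2))*(-15816) = (1/(2*((-1 + 1)/(4 - 2) + (8 + 2*4)*(-2))))*(-15816) = (1/(2*(0/2 + (8 + 8)*(-2))))*(-15816) = (1/(2*(0*(½) + 16*(-2))))*(-15816) = (1/(2*(0 - 32)))*(-15816) = ((½)/(-32))*(-15816) = ((½)*(-1/32))*(-15816) = -1/64*(-15816) = 1977/8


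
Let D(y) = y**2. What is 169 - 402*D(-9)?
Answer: -32393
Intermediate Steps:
169 - 402*D(-9) = 169 - 402*(-9)**2 = 169 - 402*81 = 169 - 32562 = -32393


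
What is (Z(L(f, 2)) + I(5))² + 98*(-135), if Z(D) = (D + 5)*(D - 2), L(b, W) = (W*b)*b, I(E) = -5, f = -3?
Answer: 118539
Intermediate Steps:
L(b, W) = W*b²
Z(D) = (-2 + D)*(5 + D) (Z(D) = (5 + D)*(-2 + D) = (-2 + D)*(5 + D))
(Z(L(f, 2)) + I(5))² + 98*(-135) = ((-10 + (2*(-3)²)² + 3*(2*(-3)²)) - 5)² + 98*(-135) = ((-10 + (2*9)² + 3*(2*9)) - 5)² - 13230 = ((-10 + 18² + 3*18) - 5)² - 13230 = ((-10 + 324 + 54) - 5)² - 13230 = (368 - 5)² - 13230 = 363² - 13230 = 131769 - 13230 = 118539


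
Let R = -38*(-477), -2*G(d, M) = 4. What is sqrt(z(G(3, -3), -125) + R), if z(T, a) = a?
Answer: sqrt(18001) ≈ 134.17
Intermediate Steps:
G(d, M) = -2 (G(d, M) = -1/2*4 = -2)
R = 18126
sqrt(z(G(3, -3), -125) + R) = sqrt(-125 + 18126) = sqrt(18001)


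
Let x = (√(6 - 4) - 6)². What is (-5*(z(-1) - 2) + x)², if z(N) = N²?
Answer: 2137 - 1032*√2 ≈ 677.53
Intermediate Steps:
x = (-6 + √2)² (x = (√2 - 6)² = (-6 + √2)² ≈ 21.029)
(-5*(z(-1) - 2) + x)² = (-5*((-1)² - 2) + (6 - √2)²)² = (-5*(1 - 2) + (6 - √2)²)² = (-5*(-1) + (6 - √2)²)² = (5 + (6 - √2)²)²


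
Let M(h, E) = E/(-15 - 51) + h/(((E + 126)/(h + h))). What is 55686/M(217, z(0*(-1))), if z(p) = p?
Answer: 501174/6727 ≈ 74.502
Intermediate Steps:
M(h, E) = -E/66 + 2*h²/(126 + E) (M(h, E) = E/(-66) + h/(((126 + E)/((2*h)))) = E*(-1/66) + h/(((126 + E)*(1/(2*h)))) = -E/66 + h/(((126 + E)/(2*h))) = -E/66 + h*(2*h/(126 + E)) = -E/66 + 2*h²/(126 + E))
55686/M(217, z(0*(-1))) = 55686/(((-(0*(-1))² - 0*(-1) + 132*217²)/(66*(126 + 0*(-1))))) = 55686/(((-1*0² - 126*0 + 132*47089)/(66*(126 + 0)))) = 55686/(((1/66)*(-1*0 + 0 + 6215748)/126)) = 55686/(((1/66)*(1/126)*(0 + 0 + 6215748))) = 55686/(((1/66)*(1/126)*6215748)) = 55686/(6727/9) = 55686*(9/6727) = 501174/6727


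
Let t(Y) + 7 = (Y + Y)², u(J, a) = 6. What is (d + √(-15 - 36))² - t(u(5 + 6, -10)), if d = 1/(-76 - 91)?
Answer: -5243131/27889 - 2*I*√51/167 ≈ -188.0 - 0.085526*I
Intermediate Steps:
t(Y) = -7 + 4*Y² (t(Y) = -7 + (Y + Y)² = -7 + (2*Y)² = -7 + 4*Y²)
d = -1/167 (d = 1/(-167) = -1/167 ≈ -0.0059880)
(d + √(-15 - 36))² - t(u(5 + 6, -10)) = (-1/167 + √(-15 - 36))² - (-7 + 4*6²) = (-1/167 + √(-51))² - (-7 + 4*36) = (-1/167 + I*√51)² - (-7 + 144) = (-1/167 + I*√51)² - 1*137 = (-1/167 + I*√51)² - 137 = -137 + (-1/167 + I*√51)²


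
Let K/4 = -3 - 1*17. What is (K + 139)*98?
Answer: 5782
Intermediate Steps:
K = -80 (K = 4*(-3 - 1*17) = 4*(-3 - 17) = 4*(-20) = -80)
(K + 139)*98 = (-80 + 139)*98 = 59*98 = 5782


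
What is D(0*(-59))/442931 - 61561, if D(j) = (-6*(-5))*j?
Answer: -61561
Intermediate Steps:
D(j) = 30*j
D(0*(-59))/442931 - 61561 = (30*(0*(-59)))/442931 - 61561 = (30*0)*(1/442931) - 61561 = 0*(1/442931) - 61561 = 0 - 61561 = -61561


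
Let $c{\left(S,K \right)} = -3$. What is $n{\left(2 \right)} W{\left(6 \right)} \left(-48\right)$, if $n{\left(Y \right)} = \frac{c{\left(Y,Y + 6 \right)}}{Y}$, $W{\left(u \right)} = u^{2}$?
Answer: $2592$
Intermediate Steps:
$n{\left(Y \right)} = - \frac{3}{Y}$
$n{\left(2 \right)} W{\left(6 \right)} \left(-48\right) = - \frac{3}{2} \cdot 6^{2} \left(-48\right) = \left(-3\right) \frac{1}{2} \cdot 36 \left(-48\right) = \left(- \frac{3}{2}\right) 36 \left(-48\right) = \left(-54\right) \left(-48\right) = 2592$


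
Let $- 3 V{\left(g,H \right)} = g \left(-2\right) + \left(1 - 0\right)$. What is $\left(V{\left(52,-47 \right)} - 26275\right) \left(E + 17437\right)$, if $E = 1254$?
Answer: $- \frac{1471392902}{3} \approx -4.9046 \cdot 10^{8}$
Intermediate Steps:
$V{\left(g,H \right)} = - \frac{1}{3} + \frac{2 g}{3}$ ($V{\left(g,H \right)} = - \frac{g \left(-2\right) + \left(1 - 0\right)}{3} = - \frac{- 2 g + \left(1 + 0\right)}{3} = - \frac{- 2 g + 1}{3} = - \frac{1 - 2 g}{3} = - \frac{1}{3} + \frac{2 g}{3}$)
$\left(V{\left(52,-47 \right)} - 26275\right) \left(E + 17437\right) = \left(\left(- \frac{1}{3} + \frac{2}{3} \cdot 52\right) - 26275\right) \left(1254 + 17437\right) = \left(\left(- \frac{1}{3} + \frac{104}{3}\right) - 26275\right) 18691 = \left(\frac{103}{3} - 26275\right) 18691 = \left(- \frac{78722}{3}\right) 18691 = - \frac{1471392902}{3}$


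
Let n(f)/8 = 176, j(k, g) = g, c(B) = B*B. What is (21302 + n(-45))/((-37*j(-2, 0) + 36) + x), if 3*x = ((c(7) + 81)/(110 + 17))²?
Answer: 549434385/879416 ≈ 624.77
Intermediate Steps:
c(B) = B²
n(f) = 1408 (n(f) = 8*176 = 1408)
x = 16900/48387 (x = ((7² + 81)/(110 + 17))²/3 = ((49 + 81)/127)²/3 = (130*(1/127))²/3 = (130/127)²/3 = (⅓)*(16900/16129) = 16900/48387 ≈ 0.34927)
(21302 + n(-45))/((-37*j(-2, 0) + 36) + x) = (21302 + 1408)/((-37*0 + 36) + 16900/48387) = 22710/((0 + 36) + 16900/48387) = 22710/(36 + 16900/48387) = 22710/(1758832/48387) = 22710*(48387/1758832) = 549434385/879416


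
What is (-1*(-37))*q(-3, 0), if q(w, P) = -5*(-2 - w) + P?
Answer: -185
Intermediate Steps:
q(w, P) = 10 + P + 5*w (q(w, P) = (10 + 5*w) + P = 10 + P + 5*w)
(-1*(-37))*q(-3, 0) = (-1*(-37))*(10 + 0 + 5*(-3)) = 37*(10 + 0 - 15) = 37*(-5) = -185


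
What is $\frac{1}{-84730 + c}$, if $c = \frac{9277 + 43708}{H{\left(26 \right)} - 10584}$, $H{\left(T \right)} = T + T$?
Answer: $- \frac{10532}{892429345} \approx -1.1801 \cdot 10^{-5}$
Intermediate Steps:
$H{\left(T \right)} = 2 T$
$c = - \frac{52985}{10532}$ ($c = \frac{9277 + 43708}{2 \cdot 26 - 10584} = \frac{52985}{52 - 10584} = \frac{52985}{-10532} = 52985 \left(- \frac{1}{10532}\right) = - \frac{52985}{10532} \approx -5.0309$)
$\frac{1}{-84730 + c} = \frac{1}{-84730 - \frac{52985}{10532}} = \frac{1}{- \frac{892429345}{10532}} = - \frac{10532}{892429345}$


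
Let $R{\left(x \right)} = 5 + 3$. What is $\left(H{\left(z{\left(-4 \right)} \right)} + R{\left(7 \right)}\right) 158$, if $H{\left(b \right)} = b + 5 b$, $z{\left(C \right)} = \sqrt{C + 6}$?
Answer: $1264 + 948 \sqrt{2} \approx 2604.7$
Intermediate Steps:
$z{\left(C \right)} = \sqrt{6 + C}$
$H{\left(b \right)} = 6 b$
$R{\left(x \right)} = 8$
$\left(H{\left(z{\left(-4 \right)} \right)} + R{\left(7 \right)}\right) 158 = \left(6 \sqrt{6 - 4} + 8\right) 158 = \left(6 \sqrt{2} + 8\right) 158 = \left(8 + 6 \sqrt{2}\right) 158 = 1264 + 948 \sqrt{2}$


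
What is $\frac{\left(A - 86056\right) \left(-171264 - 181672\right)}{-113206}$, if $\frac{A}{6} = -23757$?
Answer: $- \frac{40340231864}{56603} \approx -7.1269 \cdot 10^{5}$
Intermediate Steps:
$A = -142542$ ($A = 6 \left(-23757\right) = -142542$)
$\frac{\left(A - 86056\right) \left(-171264 - 181672\right)}{-113206} = \frac{\left(-142542 - 86056\right) \left(-171264 - 181672\right)}{-113206} = \left(-228598\right) \left(-352936\right) \left(- \frac{1}{113206}\right) = 80680463728 \left(- \frac{1}{113206}\right) = - \frac{40340231864}{56603}$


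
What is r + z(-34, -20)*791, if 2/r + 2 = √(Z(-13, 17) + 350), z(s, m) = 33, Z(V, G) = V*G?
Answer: 3262879/125 + 2*√129/125 ≈ 26103.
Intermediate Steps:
Z(V, G) = G*V
r = 2/(-2 + √129) (r = 2/(-2 + √(17*(-13) + 350)) = 2/(-2 + √(-221 + 350)) = 2/(-2 + √129) ≈ 0.21373)
r + z(-34, -20)*791 = (4/125 + 2*√129/125) + 33*791 = (4/125 + 2*√129/125) + 26103 = 3262879/125 + 2*√129/125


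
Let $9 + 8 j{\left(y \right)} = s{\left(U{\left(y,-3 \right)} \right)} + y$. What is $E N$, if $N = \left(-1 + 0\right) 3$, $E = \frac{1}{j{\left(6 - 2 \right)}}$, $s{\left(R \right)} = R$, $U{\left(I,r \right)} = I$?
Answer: $24$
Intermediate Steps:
$j{\left(y \right)} = - \frac{9}{8} + \frac{y}{4}$ ($j{\left(y \right)} = - \frac{9}{8} + \frac{y + y}{8} = - \frac{9}{8} + \frac{2 y}{8} = - \frac{9}{8} + \frac{y}{4}$)
$E = -8$ ($E = \frac{1}{- \frac{9}{8} + \frac{6 - 2}{4}} = \frac{1}{- \frac{9}{8} + \frac{1}{4} \cdot 4} = \frac{1}{- \frac{9}{8} + 1} = \frac{1}{- \frac{1}{8}} = -8$)
$N = -3$ ($N = \left(-1\right) 3 = -3$)
$E N = \left(-8\right) \left(-3\right) = 24$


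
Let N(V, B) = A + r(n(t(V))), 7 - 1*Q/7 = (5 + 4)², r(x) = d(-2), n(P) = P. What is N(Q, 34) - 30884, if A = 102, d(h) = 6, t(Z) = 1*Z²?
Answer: -30776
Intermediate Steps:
t(Z) = Z²
r(x) = 6
Q = -518 (Q = 49 - 7*(5 + 4)² = 49 - 7*9² = 49 - 7*81 = 49 - 567 = -518)
N(V, B) = 108 (N(V, B) = 102 + 6 = 108)
N(Q, 34) - 30884 = 108 - 30884 = -30776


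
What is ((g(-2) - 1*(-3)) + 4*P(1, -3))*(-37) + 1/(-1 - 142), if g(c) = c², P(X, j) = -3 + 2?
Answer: -15874/143 ≈ -111.01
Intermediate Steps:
P(X, j) = -1
((g(-2) - 1*(-3)) + 4*P(1, -3))*(-37) + 1/(-1 - 142) = (((-2)² - 1*(-3)) + 4*(-1))*(-37) + 1/(-1 - 142) = ((4 + 3) - 4)*(-37) + 1/(-143) = (7 - 4)*(-37) - 1/143 = 3*(-37) - 1/143 = -111 - 1/143 = -15874/143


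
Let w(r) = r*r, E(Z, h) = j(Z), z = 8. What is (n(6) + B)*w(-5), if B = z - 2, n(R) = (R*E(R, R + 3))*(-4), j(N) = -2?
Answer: 1350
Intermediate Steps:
E(Z, h) = -2
w(r) = r**2
n(R) = 8*R (n(R) = (R*(-2))*(-4) = -2*R*(-4) = 8*R)
B = 6 (B = 8 - 2 = 6)
(n(6) + B)*w(-5) = (8*6 + 6)*(-5)**2 = (48 + 6)*25 = 54*25 = 1350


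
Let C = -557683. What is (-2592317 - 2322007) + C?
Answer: -5472007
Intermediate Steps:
(-2592317 - 2322007) + C = (-2592317 - 2322007) - 557683 = -4914324 - 557683 = -5472007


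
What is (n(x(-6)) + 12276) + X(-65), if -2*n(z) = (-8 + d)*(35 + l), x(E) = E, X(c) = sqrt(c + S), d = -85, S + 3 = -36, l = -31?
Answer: 12462 + 2*I*sqrt(26) ≈ 12462.0 + 10.198*I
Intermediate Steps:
S = -39 (S = -3 - 36 = -39)
X(c) = sqrt(-39 + c) (X(c) = sqrt(c - 39) = sqrt(-39 + c))
n(z) = 186 (n(z) = -(-8 - 85)*(35 - 31)/2 = -(-93)*4/2 = -1/2*(-372) = 186)
(n(x(-6)) + 12276) + X(-65) = (186 + 12276) + sqrt(-39 - 65) = 12462 + sqrt(-104) = 12462 + 2*I*sqrt(26)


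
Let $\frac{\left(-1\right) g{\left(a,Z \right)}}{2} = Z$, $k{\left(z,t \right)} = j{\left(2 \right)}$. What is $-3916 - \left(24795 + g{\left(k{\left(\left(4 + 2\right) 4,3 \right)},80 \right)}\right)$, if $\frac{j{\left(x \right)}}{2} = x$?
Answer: $-28551$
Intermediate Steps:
$j{\left(x \right)} = 2 x$
$k{\left(z,t \right)} = 4$ ($k{\left(z,t \right)} = 2 \cdot 2 = 4$)
$g{\left(a,Z \right)} = - 2 Z$
$-3916 - \left(24795 + g{\left(k{\left(\left(4 + 2\right) 4,3 \right)},80 \right)}\right) = -3916 - \left(24795 - 160\right) = -3916 - 24635 = -28551$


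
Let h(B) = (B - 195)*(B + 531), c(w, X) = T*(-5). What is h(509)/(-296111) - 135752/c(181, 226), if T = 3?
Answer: 40192762072/4441665 ≈ 9049.0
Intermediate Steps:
c(w, X) = -15 (c(w, X) = 3*(-5) = -15)
h(B) = (-195 + B)*(531 + B)
h(509)/(-296111) - 135752/c(181, 226) = (-103545 + 509² + 336*509)/(-296111) - 135752/(-15) = (-103545 + 259081 + 171024)*(-1/296111) - 135752*(-1/15) = 326560*(-1/296111) + 135752/15 = -326560/296111 + 135752/15 = 40192762072/4441665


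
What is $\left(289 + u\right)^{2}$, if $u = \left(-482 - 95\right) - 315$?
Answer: $363609$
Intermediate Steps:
$u = -892$ ($u = -577 - 315 = -892$)
$\left(289 + u\right)^{2} = \left(289 - 892\right)^{2} = \left(-603\right)^{2} = 363609$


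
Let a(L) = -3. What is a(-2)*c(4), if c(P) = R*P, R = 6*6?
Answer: -432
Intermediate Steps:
R = 36
c(P) = 36*P
a(-2)*c(4) = -108*4 = -3*144 = -432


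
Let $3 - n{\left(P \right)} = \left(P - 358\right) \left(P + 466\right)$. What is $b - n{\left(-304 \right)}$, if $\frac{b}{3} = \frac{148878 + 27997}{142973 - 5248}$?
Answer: $- \frac{590802498}{5509} \approx -1.0724 \cdot 10^{5}$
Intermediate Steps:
$n{\left(P \right)} = 3 - \left(-358 + P\right) \left(466 + P\right)$ ($n{\left(P \right)} = 3 - \left(P - 358\right) \left(P + 466\right) = 3 - \left(-358 + P\right) \left(466 + P\right)$)
$b = \frac{21225}{5509}$ ($b = 3 \frac{148878 + 27997}{142973 - 5248} = 3 \cdot \frac{176875}{137725} = 3 \cdot 176875 \cdot \frac{1}{137725} = 3 \cdot \frac{7075}{5509} = \frac{21225}{5509} \approx 3.8528$)
$b - n{\left(-304 \right)} = \frac{21225}{5509} - \left(166831 - \left(-304\right)^{2} - -32832\right) = \frac{21225}{5509} - \left(166831 - 92416 + 32832\right) = \frac{21225}{5509} - 107247 = - \frac{590802498}{5509}$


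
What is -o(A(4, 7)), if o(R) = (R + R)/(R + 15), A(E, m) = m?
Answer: -7/11 ≈ -0.63636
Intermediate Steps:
o(R) = 2*R/(15 + R) (o(R) = (2*R)/(15 + R) = 2*R/(15 + R))
-o(A(4, 7)) = -2*7/(15 + 7) = -2*7/22 = -1*7/11 = -7/11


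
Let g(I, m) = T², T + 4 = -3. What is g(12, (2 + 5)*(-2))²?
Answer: 2401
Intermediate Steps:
T = -7 (T = -4 - 3 = -7)
g(I, m) = 49 (g(I, m) = (-7)² = 49)
g(12, (2 + 5)*(-2))² = 49² = 2401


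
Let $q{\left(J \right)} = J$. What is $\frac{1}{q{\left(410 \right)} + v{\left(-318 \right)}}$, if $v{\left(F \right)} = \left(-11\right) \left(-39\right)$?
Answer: $\frac{1}{839} \approx 0.0011919$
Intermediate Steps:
$v{\left(F \right)} = 429$
$\frac{1}{q{\left(410 \right)} + v{\left(-318 \right)}} = \frac{1}{410 + 429} = \frac{1}{839}$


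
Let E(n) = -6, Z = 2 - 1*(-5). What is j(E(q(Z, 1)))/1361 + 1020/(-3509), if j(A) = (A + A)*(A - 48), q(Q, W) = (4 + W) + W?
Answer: 885612/4775749 ≈ 0.18544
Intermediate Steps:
Z = 7 (Z = 2 + 5 = 7)
q(Q, W) = 4 + 2*W
j(A) = 2*A*(-48 + A) (j(A) = (2*A)*(-48 + A) = 2*A*(-48 + A))
j(E(q(Z, 1)))/1361 + 1020/(-3509) = (2*(-6)*(-48 - 6))/1361 + 1020/(-3509) = (2*(-6)*(-54))*(1/1361) + 1020*(-1/3509) = 648*(1/1361) - 1020/3509 = 648/1361 - 1020/3509 = 885612/4775749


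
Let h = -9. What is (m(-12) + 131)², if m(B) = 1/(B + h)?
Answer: 7562500/441 ≈ 17149.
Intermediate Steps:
m(B) = 1/(-9 + B) (m(B) = 1/(B - 9) = 1/(-9 + B))
(m(-12) + 131)² = (1/(-9 - 12) + 131)² = (1/(-21) + 131)² = (-1/21 + 131)² = (2750/21)² = 7562500/441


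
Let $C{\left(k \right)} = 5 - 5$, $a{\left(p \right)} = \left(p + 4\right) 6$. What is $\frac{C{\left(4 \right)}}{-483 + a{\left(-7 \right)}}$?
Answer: $0$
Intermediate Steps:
$a{\left(p \right)} = 24 + 6 p$ ($a{\left(p \right)} = \left(4 + p\right) 6 = 24 + 6 p$)
$C{\left(k \right)} = 0$ ($C{\left(k \right)} = 5 - 5 = 0$)
$\frac{C{\left(4 \right)}}{-483 + a{\left(-7 \right)}} = \frac{0}{-483 + \left(24 + 6 \left(-7\right)\right)} = \frac{0}{-483 + \left(24 - 42\right)} = \frac{0}{-483 - 18} = \frac{0}{-501} = 0 \left(- \frac{1}{501}\right) = 0$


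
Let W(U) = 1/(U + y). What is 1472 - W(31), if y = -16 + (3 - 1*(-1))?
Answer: 27967/19 ≈ 1471.9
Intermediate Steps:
y = -12 (y = -16 + (3 + 1) = -16 + 4 = -12)
W(U) = 1/(-12 + U) (W(U) = 1/(U - 12) = 1/(-12 + U))
1472 - W(31) = 1472 - 1/(-12 + 31) = 1472 - 1/19 = 27967/19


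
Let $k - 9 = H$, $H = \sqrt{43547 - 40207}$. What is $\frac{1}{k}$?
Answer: $- \frac{9}{3259} + \frac{2 \sqrt{835}}{3259} \approx 0.014972$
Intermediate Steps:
$H = 2 \sqrt{835}$ ($H = \sqrt{3340} = 2 \sqrt{835} \approx 57.793$)
$k = 9 + 2 \sqrt{835} \approx 66.793$
$\frac{1}{k} = \frac{1}{9 + 2 \sqrt{835}}$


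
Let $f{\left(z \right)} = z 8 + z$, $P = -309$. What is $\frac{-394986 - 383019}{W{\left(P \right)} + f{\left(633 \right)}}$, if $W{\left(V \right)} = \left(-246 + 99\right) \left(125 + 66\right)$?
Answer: $\frac{51867}{1492} \approx 34.763$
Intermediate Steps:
$W{\left(V \right)} = -28077$ ($W{\left(V \right)} = \left(-147\right) 191 = -28077$)
$f{\left(z \right)} = 9 z$ ($f{\left(z \right)} = 8 z + z = 9 z$)
$\frac{-394986 - 383019}{W{\left(P \right)} + f{\left(633 \right)}} = \frac{-394986 - 383019}{-28077 + 9 \cdot 633} = - \frac{778005}{-28077 + 5697} = - \frac{778005}{-22380} = \left(-778005\right) \left(- \frac{1}{22380}\right) = \frac{51867}{1492}$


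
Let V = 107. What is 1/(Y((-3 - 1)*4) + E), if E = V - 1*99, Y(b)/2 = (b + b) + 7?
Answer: -1/42 ≈ -0.023810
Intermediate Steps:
Y(b) = 14 + 4*b (Y(b) = 2*((b + b) + 7) = 2*(2*b + 7) = 2*(7 + 2*b) = 14 + 4*b)
E = 8 (E = 107 - 1*99 = 107 - 99 = 8)
1/(Y((-3 - 1)*4) + E) = 1/((14 + 4*((-3 - 1)*4)) + 8) = 1/((14 + 4*(-4*4)) + 8) = 1/((14 + 4*(-16)) + 8) = 1/((14 - 64) + 8) = 1/(-50 + 8) = 1/(-42) = -1/42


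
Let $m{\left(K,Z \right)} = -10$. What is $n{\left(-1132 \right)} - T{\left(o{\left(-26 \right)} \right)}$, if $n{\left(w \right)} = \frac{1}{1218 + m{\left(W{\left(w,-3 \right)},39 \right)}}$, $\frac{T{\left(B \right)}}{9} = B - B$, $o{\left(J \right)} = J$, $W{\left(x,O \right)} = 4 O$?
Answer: $\frac{1}{1208} \approx 0.00082781$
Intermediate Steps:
$T{\left(B \right)} = 0$ ($T{\left(B \right)} = 9 \left(B - B\right) = 9 \cdot 0 = 0$)
$n{\left(w \right)} = \frac{1}{1208}$ ($n{\left(w \right)} = \frac{1}{1218 - 10} = \frac{1}{1208}$)
$n{\left(-1132 \right)} - T{\left(o{\left(-26 \right)} \right)} = \frac{1}{1208} - 0 = \frac{1}{1208} + 0 = \frac{1}{1208}$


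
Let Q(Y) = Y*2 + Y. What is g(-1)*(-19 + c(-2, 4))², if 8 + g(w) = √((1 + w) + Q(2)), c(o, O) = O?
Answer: -1800 + 225*√6 ≈ -1248.9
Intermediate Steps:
Q(Y) = 3*Y (Q(Y) = 2*Y + Y = 3*Y)
g(w) = -8 + √(7 + w) (g(w) = -8 + √((1 + w) + 3*2) = -8 + √((1 + w) + 6) = -8 + √(7 + w))
g(-1)*(-19 + c(-2, 4))² = (-8 + √(7 - 1))*(-19 + 4)² = (-8 + √6)*(-15)² = (-8 + √6)*225 = -1800 + 225*√6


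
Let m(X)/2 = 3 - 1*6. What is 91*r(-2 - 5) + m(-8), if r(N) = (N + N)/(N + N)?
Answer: 85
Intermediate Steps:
m(X) = -6 (m(X) = 2*(3 - 1*6) = 2*(3 - 6) = 2*(-3) = -6)
r(N) = 1 (r(N) = (2*N)/((2*N)) = (2*N)*(1/(2*N)) = 1)
91*r(-2 - 5) + m(-8) = 91*1 - 6 = 91 - 6 = 85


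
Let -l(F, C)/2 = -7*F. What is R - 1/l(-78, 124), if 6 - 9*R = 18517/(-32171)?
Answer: 77098165/105392196 ≈ 0.73154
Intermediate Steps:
l(F, C) = 14*F (l(F, C) = -(-14)*F = 14*F)
R = 211543/289539 (R = ⅔ - 18517/(9*(-32171)) = ⅔ - 18517*(-1)/(9*32171) = ⅔ - ⅑*(-18517/32171) = ⅔ + 18517/289539 = 211543/289539 ≈ 0.73062)
R - 1/l(-78, 124) = 211543/289539 - 1/(14*(-78)) = 211543/289539 - 1/(-1092) = 211543/289539 - 1*(-1/1092) = 211543/289539 + 1/1092 = 77098165/105392196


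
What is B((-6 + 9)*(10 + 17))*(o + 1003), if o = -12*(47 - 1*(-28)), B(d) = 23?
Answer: 2369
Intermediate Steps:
o = -900 (o = -12*(47 + 28) = -12*75 = -900)
B((-6 + 9)*(10 + 17))*(o + 1003) = 23*(-900 + 1003) = 23*103 = 2369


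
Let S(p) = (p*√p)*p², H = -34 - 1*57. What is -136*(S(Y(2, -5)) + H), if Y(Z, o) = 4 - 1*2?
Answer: 12376 - 1088*√2 ≈ 10837.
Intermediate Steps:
H = -91 (H = -34 - 57 = -91)
Y(Z, o) = 2 (Y(Z, o) = 4 - 2 = 2)
S(p) = p^(7/2) (S(p) = p^(3/2)*p² = p^(7/2))
-136*(S(Y(2, -5)) + H) = -136*(2^(7/2) - 91) = -136*(8*√2 - 91) = -136*(-91 + 8*√2) = 12376 - 1088*√2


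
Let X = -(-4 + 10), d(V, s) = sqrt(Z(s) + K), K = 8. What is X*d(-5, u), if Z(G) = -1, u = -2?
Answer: -6*sqrt(7) ≈ -15.875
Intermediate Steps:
d(V, s) = sqrt(7) (d(V, s) = sqrt(-1 + 8) = sqrt(7))
X = -6 (X = -1*6 = -6)
X*d(-5, u) = -6*sqrt(7)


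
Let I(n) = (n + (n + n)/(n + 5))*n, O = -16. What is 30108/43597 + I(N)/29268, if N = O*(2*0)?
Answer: 30108/43597 ≈ 0.69060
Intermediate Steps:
N = 0 (N = -32*0 = -16*0 = 0)
I(n) = n*(n + 2*n/(5 + n)) (I(n) = (n + (2*n)/(5 + n))*n = (n + 2*n/(5 + n))*n = n*(n + 2*n/(5 + n)))
30108/43597 + I(N)/29268 = 30108/43597 + (0**2*(7 + 0)/(5 + 0))/29268 = 30108*(1/43597) + (0*7/5)*(1/29268) = 30108/43597 + (0*(1/5)*7)*(1/29268) = 30108/43597 + 0*(1/29268) = 30108/43597 + 0 = 30108/43597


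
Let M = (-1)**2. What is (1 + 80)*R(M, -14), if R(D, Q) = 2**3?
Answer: 648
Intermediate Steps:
M = 1
R(D, Q) = 8
(1 + 80)*R(M, -14) = (1 + 80)*8 = 81*8 = 648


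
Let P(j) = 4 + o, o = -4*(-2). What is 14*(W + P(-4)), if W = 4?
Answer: 224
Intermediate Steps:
o = 8
P(j) = 12 (P(j) = 4 + 8 = 12)
14*(W + P(-4)) = 14*(4 + 12) = 14*16 = 224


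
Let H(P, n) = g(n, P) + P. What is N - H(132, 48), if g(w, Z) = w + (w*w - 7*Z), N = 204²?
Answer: 40056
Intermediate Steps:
N = 41616
g(w, Z) = w + w² - 7*Z (g(w, Z) = w + (w² - 7*Z) = w + w² - 7*Z)
H(P, n) = n + n² - 6*P (H(P, n) = (n + n² - 7*P) + P = n + n² - 6*P)
N - H(132, 48) = 41616 - (48 + 48² - 6*132) = 41616 - (48 + 2304 - 792) = 41616 - 1*1560 = 41616 - 1560 = 40056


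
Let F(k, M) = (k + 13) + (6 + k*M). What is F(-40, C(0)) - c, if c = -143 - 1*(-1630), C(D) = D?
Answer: -1508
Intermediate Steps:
c = 1487 (c = -143 + 1630 = 1487)
F(k, M) = 19 + k + M*k (F(k, M) = (13 + k) + (6 + M*k) = 19 + k + M*k)
F(-40, C(0)) - c = (19 - 40 + 0*(-40)) - 1*1487 = (19 - 40 + 0) - 1487 = -21 - 1487 = -1508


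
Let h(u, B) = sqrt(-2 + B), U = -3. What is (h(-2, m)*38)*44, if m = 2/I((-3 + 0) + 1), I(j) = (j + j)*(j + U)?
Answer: 836*I*sqrt(190)/5 ≈ 2304.7*I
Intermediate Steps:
I(j) = 2*j*(-3 + j) (I(j) = (j + j)*(j - 3) = (2*j)*(-3 + j) = 2*j*(-3 + j))
m = 1/10 (m = 2/((2*((-3 + 0) + 1)*(-3 + ((-3 + 0) + 1)))) = 2/((2*(-3 + 1)*(-3 + (-3 + 1)))) = 2/((2*(-2)*(-3 - 2))) = 2/((2*(-2)*(-5))) = 2/20 = 2*(1/20) = 1/10 ≈ 0.10000)
(h(-2, m)*38)*44 = (sqrt(-2 + 1/10)*38)*44 = (sqrt(-19/10)*38)*44 = ((I*sqrt(190)/10)*38)*44 = (19*I*sqrt(190)/5)*44 = 836*I*sqrt(190)/5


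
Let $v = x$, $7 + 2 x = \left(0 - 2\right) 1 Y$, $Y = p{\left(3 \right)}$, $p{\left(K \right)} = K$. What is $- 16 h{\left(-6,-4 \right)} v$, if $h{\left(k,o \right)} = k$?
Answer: $-624$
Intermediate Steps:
$Y = 3$
$x = - \frac{13}{2}$ ($x = - \frac{7}{2} + \frac{\left(0 - 2\right) 1 \cdot 3}{2} = - \frac{7}{2} + \frac{\left(-2\right) 1 \cdot 3}{2} = - \frac{7}{2} + \frac{\left(-2\right) 3}{2} = - \frac{7}{2} + \frac{1}{2} \left(-6\right) = - \frac{7}{2} - 3 = - \frac{13}{2} \approx -6.5$)
$v = - \frac{13}{2} \approx -6.5$
$- 16 h{\left(-6,-4 \right)} v = \left(-16\right) \left(-6\right) \left(- \frac{13}{2}\right) = 96 \left(- \frac{13}{2}\right) = -624$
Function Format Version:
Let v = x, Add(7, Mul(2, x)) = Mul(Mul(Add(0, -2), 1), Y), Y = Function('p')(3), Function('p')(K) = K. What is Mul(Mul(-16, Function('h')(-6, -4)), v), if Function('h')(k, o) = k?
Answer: -624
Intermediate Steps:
Y = 3
x = Rational(-13, 2) (x = Add(Rational(-7, 2), Mul(Rational(1, 2), Mul(Mul(Add(0, -2), 1), 3))) = Add(Rational(-7, 2), Mul(Rational(1, 2), Mul(Mul(-2, 1), 3))) = Add(Rational(-7, 2), Mul(Rational(1, 2), Mul(-2, 3))) = Add(Rational(-7, 2), Mul(Rational(1, 2), -6)) = Add(Rational(-7, 2), -3) = Rational(-13, 2) ≈ -6.5000)
v = Rational(-13, 2) ≈ -6.5000
Mul(Mul(-16, Function('h')(-6, -4)), v) = Mul(Mul(-16, -6), Rational(-13, 2)) = Mul(96, Rational(-13, 2)) = -624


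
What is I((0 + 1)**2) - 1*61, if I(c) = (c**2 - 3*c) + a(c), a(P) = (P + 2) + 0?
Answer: -60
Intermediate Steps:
a(P) = 2 + P (a(P) = (2 + P) + 0 = 2 + P)
I(c) = 2 + c**2 - 2*c (I(c) = (c**2 - 3*c) + (2 + c) = 2 + c**2 - 2*c)
I((0 + 1)**2) - 1*61 = (2 + ((0 + 1)**2)**2 - 2*(0 + 1)**2) - 1*61 = (2 + (1**2)**2 - 2*1**2) - 61 = (2 + 1**2 - 2*1) - 61 = (2 + 1 - 2) - 61 = 1 - 61 = -60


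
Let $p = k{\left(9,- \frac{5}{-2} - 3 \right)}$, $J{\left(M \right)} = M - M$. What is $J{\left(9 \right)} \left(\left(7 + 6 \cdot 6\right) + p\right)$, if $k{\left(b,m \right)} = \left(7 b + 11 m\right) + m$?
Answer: $0$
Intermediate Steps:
$J{\left(M \right)} = 0$
$k{\left(b,m \right)} = 7 b + 12 m$
$p = 57$ ($p = 7 \cdot 9 + 12 \left(- \frac{5}{-2} - 3\right) = 63 + 12 \left(\left(-5\right) \left(- \frac{1}{2}\right) - 3\right) = 63 + 12 \left(\frac{5}{2} - 3\right) = 63 + 12 \left(- \frac{1}{2}\right) = 63 - 6 = 57$)
$J{\left(9 \right)} \left(\left(7 + 6 \cdot 6\right) + p\right) = 0 \left(\left(7 + 6 \cdot 6\right) + 57\right) = 0 \left(\left(7 + 36\right) + 57\right) = 0 \left(43 + 57\right) = 0 \cdot 100 = 0$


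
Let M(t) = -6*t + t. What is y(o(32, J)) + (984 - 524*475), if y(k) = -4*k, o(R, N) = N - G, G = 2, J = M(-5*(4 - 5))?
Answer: -247808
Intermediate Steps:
M(t) = -5*t
J = -25 (J = -(-25)*(4 - 5) = -(-25)*(-1) = -5*5 = -25)
o(R, N) = -2 + N (o(R, N) = N - 1*2 = N - 2 = -2 + N)
y(o(32, J)) + (984 - 524*475) = -4*(-2 - 25) + (984 - 524*475) = -4*(-27) + (984 - 248900) = 108 - 247916 = -247808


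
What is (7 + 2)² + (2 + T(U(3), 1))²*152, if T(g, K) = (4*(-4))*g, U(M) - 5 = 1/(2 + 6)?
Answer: 972881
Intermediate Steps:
U(M) = 41/8 (U(M) = 5 + 1/(2 + 6) = 5 + 1/8 = 5 + ⅛ = 41/8)
T(g, K) = -16*g
(7 + 2)² + (2 + T(U(3), 1))²*152 = (7 + 2)² + (2 - 16*41/8)²*152 = 9² + (2 - 82)²*152 = 81 + (-80)²*152 = 81 + 6400*152 = 81 + 972800 = 972881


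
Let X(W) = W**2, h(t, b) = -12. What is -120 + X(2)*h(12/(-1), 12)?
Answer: -168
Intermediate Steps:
-120 + X(2)*h(12/(-1), 12) = -120 + 2**2*(-12) = -120 + 4*(-12) = -120 - 48 = -168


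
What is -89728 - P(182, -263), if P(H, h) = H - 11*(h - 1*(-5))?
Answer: -92748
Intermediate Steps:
P(H, h) = -55 + H - 11*h (P(H, h) = H - 11*(h + 5) = H - 11*(5 + h) = H + (-55 - 11*h) = -55 + H - 11*h)
-89728 - P(182, -263) = -89728 - (-55 + 182 - 11*(-263)) = -89728 - (-55 + 182 + 2893) = -89728 - 1*3020 = -89728 - 3020 = -92748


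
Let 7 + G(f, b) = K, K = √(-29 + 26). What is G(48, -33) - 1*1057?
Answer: -1064 + I*√3 ≈ -1064.0 + 1.732*I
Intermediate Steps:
K = I*√3 (K = √(-3) = I*√3 ≈ 1.732*I)
G(f, b) = -7 + I*√3
G(48, -33) - 1*1057 = (-7 + I*√3) - 1*1057 = (-7 + I*√3) - 1057 = -1064 + I*√3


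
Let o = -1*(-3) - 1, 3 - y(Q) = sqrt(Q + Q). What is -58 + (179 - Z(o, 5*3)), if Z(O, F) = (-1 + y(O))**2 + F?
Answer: 106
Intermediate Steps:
y(Q) = 3 - sqrt(2)*sqrt(Q) (y(Q) = 3 - sqrt(Q + Q) = 3 - sqrt(2*Q) = 3 - sqrt(2)*sqrt(Q))
o = 2 (o = 3 - 1 = 2)
Z(O, F) = F + (2 - sqrt(2)*sqrt(O))**2 (Z(O, F) = (-1 + (3 - sqrt(2)*sqrt(O)))**2 + F = (2 - sqrt(2)*sqrt(O))**2 + F = F + (2 - sqrt(2)*sqrt(O))**2)
-58 + (179 - Z(o, 5*3)) = -58 + (179 - (5*3 + (-2 + sqrt(2)*sqrt(2))**2)) = -58 + (179 - (15 + (-2 + 2)**2)) = -58 + (179 - (15 + 0**2)) = -58 + (179 - (15 + 0)) = -58 + (179 - 1*15) = -58 + (179 - 15) = -58 + 164 = 106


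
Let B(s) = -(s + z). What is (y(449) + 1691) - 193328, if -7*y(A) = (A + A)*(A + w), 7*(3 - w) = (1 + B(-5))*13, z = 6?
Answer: -1747355/7 ≈ -2.4962e+5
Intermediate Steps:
B(s) = -6 - s (B(s) = -(s + 6) = -(6 + s) = -6 - s)
w = 3 (w = 3 - (1 + (-6 - 1*(-5)))*13/7 = 3 - (1 + (-6 + 5))*13/7 = 3 - (1 - 1)*13/7 = 3 - 0*13 = 3 - ⅐*0 = 3 + 0 = 3)
y(A) = -2*A*(3 + A)/7 (y(A) = -(A + A)*(A + 3)/7 = -2*A*(3 + A)/7)
(y(449) + 1691) - 193328 = (-2/7*449*(3 + 449) + 1691) - 193328 = (-2/7*449*452 + 1691) - 193328 = (-405896/7 + 1691) - 193328 = -394059/7 - 193328 = -1747355/7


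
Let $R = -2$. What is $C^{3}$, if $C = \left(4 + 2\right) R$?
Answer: $-1728$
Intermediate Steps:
$C = -12$ ($C = \left(4 + 2\right) \left(-2\right) = 6 \left(-2\right) = -12$)
$C^{3} = \left(-12\right)^{3} = -1728$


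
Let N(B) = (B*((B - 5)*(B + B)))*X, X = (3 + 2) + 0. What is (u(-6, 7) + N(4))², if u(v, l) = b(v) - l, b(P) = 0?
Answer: 27889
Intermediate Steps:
u(v, l) = -l (u(v, l) = 0 - l = -l)
X = 5 (X = 5 + 0 = 5)
N(B) = 10*B²*(-5 + B) (N(B) = (B*((B - 5)*(B + B)))*5 = (B*((-5 + B)*(2*B)))*5 = (B*(2*B*(-5 + B)))*5 = (2*B²*(-5 + B))*5 = 10*B²*(-5 + B))
(u(-6, 7) + N(4))² = (-1*7 + 10*4²*(-5 + 4))² = (-7 + 10*16*(-1))² = (-7 - 160)² = (-167)² = 27889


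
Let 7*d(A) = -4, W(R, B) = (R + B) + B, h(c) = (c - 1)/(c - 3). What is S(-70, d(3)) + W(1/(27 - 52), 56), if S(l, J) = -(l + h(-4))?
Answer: 31718/175 ≈ 181.25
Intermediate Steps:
h(c) = (-1 + c)/(-3 + c)
W(R, B) = R + 2*B (W(R, B) = (B + R) + B = R + 2*B)
d(A) = -4/7 (d(A) = (1/7)*(-4) = -4/7)
S(l, J) = -5/7 - l (S(l, J) = -(l + (-1 - 4)/(-3 - 4)) = -(l - 5/(-7)) = -(l - 1/7*(-5)) = -(l + 5/7) = -(5/7 + l) = -5/7 - l)
S(-70, d(3)) + W(1/(27 - 52), 56) = (-5/7 - 1*(-70)) + (1/(27 - 52) + 2*56) = (-5/7 + 70) + (1/(-25) + 112) = 485/7 + (-1/25 + 112) = 485/7 + 2799/25 = 31718/175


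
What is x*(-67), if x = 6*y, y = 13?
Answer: -5226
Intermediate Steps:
x = 78 (x = 6*13 = 78)
x*(-67) = 78*(-67) = -5226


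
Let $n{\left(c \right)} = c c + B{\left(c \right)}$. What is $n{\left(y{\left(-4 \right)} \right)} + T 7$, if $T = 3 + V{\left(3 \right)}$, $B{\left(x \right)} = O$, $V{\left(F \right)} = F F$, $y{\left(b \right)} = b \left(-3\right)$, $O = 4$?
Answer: $232$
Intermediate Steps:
$y{\left(b \right)} = - 3 b$
$V{\left(F \right)} = F^{2}$
$B{\left(x \right)} = 4$
$T = 12$ ($T = 3 + 3^{2} = 3 + 9 = 12$)
$n{\left(c \right)} = 4 + c^{2}$ ($n{\left(c \right)} = c c + 4 = c^{2} + 4 = 4 + c^{2}$)
$n{\left(y{\left(-4 \right)} \right)} + T 7 = \left(4 + \left(\left(-3\right) \left(-4\right)\right)^{2}\right) + 12 \cdot 7 = \left(4 + 12^{2}\right) + 84 = \left(4 + 144\right) + 84 = 148 + 84 = 232$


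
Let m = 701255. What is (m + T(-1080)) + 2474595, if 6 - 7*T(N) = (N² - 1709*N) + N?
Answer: 19219916/7 ≈ 2.7457e+6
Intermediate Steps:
T(N) = 6/7 + 244*N - N²/7 (T(N) = 6/7 - ((N² - 1709*N) + N)/7 = 6/7 - (N² - 1708*N)/7 = 6/7 + (244*N - N²/7) = 6/7 + 244*N - N²/7)
(m + T(-1080)) + 2474595 = (701255 + (6/7 + 244*(-1080) - ⅐*(-1080)²)) + 2474595 = (701255 + (6/7 - 263520 - ⅐*1166400)) + 2474595 = (701255 + (6/7 - 263520 - 1166400/7)) + 2474595 = (701255 - 3011034/7) + 2474595 = 1897751/7 + 2474595 = 19219916/7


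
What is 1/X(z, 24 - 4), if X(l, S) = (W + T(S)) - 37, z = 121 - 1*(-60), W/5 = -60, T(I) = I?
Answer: -1/317 ≈ -0.0031546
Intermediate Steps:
W = -300 (W = 5*(-60) = -300)
z = 181 (z = 121 + 60 = 181)
X(l, S) = -337 + S (X(l, S) = (-300 + S) - 37 = -337 + S)
1/X(z, 24 - 4) = 1/(-337 + (24 - 4)) = 1/(-337 + 20) = 1/(-317) = -1/317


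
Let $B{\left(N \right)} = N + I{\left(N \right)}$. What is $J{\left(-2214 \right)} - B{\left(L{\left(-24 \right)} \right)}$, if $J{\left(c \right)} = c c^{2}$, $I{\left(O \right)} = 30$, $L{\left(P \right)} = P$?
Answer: $-10852576350$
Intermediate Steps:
$J{\left(c \right)} = c^{3}$
$B{\left(N \right)} = 30 + N$ ($B{\left(N \right)} = N + 30 = 30 + N$)
$J{\left(-2214 \right)} - B{\left(L{\left(-24 \right)} \right)} = \left(-2214\right)^{3} - \left(30 - 24\right) = -10852576344 - 6 = -10852576350$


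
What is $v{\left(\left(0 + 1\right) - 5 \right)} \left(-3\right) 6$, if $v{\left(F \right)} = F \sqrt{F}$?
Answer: $144 i \approx 144.0 i$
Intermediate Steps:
$v{\left(F \right)} = F^{\frac{3}{2}}$
$v{\left(\left(0 + 1\right) - 5 \right)} \left(-3\right) 6 = \left(\left(0 + 1\right) - 5\right)^{\frac{3}{2}} \left(-3\right) 6 = \left(1 - 5\right)^{\frac{3}{2}} \left(-3\right) 6 = \left(-4\right)^{\frac{3}{2}} \left(-3\right) 6 = - 8 i \left(-3\right) 6 = 24 i 6 = 144 i$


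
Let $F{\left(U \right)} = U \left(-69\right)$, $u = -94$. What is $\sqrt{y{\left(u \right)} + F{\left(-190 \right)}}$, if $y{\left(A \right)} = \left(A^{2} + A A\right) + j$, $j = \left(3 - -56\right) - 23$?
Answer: $\sqrt{30818} \approx 175.55$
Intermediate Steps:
$j = 36$ ($j = \left(3 + 56\right) - 23 = 59 - 23 = 36$)
$F{\left(U \right)} = - 69 U$
$y{\left(A \right)} = 36 + 2 A^{2}$ ($y{\left(A \right)} = \left(A^{2} + A A\right) + 36 = \left(A^{2} + A^{2}\right) + 36 = 2 A^{2} + 36 = 36 + 2 A^{2}$)
$\sqrt{y{\left(u \right)} + F{\left(-190 \right)}} = \sqrt{\left(36 + 2 \left(-94\right)^{2}\right) - -13110} = \sqrt{\left(36 + 2 \cdot 8836\right) + 13110} = \sqrt{\left(36 + 17672\right) + 13110} = \sqrt{17708 + 13110} = \sqrt{30818}$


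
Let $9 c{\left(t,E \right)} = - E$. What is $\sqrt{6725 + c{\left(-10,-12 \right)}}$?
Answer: $\frac{\sqrt{60537}}{3} \approx 82.014$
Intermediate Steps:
$c{\left(t,E \right)} = - \frac{E}{9}$ ($c{\left(t,E \right)} = \frac{\left(-1\right) E}{9} = - \frac{E}{9}$)
$\sqrt{6725 + c{\left(-10,-12 \right)}} = \sqrt{6725 - - \frac{4}{3}} = \sqrt{6725 + \frac{4}{3}} = \sqrt{\frac{20179}{3}} = \frac{\sqrt{60537}}{3}$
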